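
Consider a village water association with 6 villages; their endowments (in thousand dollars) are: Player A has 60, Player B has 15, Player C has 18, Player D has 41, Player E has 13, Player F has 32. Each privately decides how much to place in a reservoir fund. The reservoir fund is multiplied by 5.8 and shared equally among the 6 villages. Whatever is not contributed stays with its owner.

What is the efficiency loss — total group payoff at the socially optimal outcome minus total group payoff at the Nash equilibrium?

859.20 thousand dollars

The private return per contributed unit is 5.8/6 = 0.9667 < 1 for every player regardless of endowment, so the Nash equilibrium is zero contribution and the group total is Σ E_j = 60 + 15 + 18 + 41 + 13 + 32 = 179.
Each contributed unit returns 5.800 to the group, so the social optimum is full contribution by everyone: group total = 5.800 × 179 = 1038.20.
Efficiency loss = (5.800 − 1) × 179 = 859.20.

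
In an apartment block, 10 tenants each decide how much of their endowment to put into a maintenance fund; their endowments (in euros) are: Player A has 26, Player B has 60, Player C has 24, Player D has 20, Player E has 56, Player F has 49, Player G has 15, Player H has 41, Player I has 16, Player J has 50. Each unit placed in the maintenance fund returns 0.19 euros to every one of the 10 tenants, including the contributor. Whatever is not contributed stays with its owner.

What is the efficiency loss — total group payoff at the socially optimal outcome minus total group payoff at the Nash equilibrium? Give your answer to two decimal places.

321.30 euros

The private return per contributed unit is 0.19 < 1 for everyone, so the Nash equilibrium is zero contribution and the group total is Σ E_j = 26 + 60 + 24 + 20 + 56 + 49 + 15 + 41 + 16 + 50 = 357.
Each contributed unit returns 1.900 to the group, so the social optimum is full contribution by everyone: group total = 1.900 × 357 = 678.30.
Efficiency loss = (1.900 − 1) × 357 = 321.30.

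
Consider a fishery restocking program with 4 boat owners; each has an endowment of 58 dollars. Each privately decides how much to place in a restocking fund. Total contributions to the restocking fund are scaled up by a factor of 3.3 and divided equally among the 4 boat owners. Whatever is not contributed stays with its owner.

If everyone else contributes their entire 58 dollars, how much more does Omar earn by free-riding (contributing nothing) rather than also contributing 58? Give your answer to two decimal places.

Switching from a contribution of 58 to 0 lets Omar keep an extra 58 dollars, but lowers the restocking fund by 58, which costs Omar their own share of that drop: 3.3/4 × 58 = 47.85.
Net gain = 58 − 47.85 = 10.15. The private return per contributed unit (0.8250) is below 1, so free-riding is indeed the best response regardless of what the others do.

10.15 dollars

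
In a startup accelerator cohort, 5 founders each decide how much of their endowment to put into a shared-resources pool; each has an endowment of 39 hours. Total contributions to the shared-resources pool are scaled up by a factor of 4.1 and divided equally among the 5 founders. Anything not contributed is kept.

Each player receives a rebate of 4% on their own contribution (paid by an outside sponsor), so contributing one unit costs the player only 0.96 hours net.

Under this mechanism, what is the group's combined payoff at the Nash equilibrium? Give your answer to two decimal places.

195.00 hours

With the mechanism, a contributed unit returns (4.1/5) / 0.96 = 0.8542 per unit of net cost — still below 1 — so contributing 0 remains dominant for every player.
Everyone keeps their endowment and the group total is 5 × 39 = 195.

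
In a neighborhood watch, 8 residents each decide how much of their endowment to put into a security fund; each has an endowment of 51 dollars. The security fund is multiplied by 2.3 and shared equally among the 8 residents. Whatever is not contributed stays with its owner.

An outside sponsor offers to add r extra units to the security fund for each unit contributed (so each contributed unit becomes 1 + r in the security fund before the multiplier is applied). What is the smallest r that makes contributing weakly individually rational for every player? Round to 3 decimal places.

2.478

With matching at rate r, one contributed unit becomes (1 + r) in the security fund and returns 2.3 × (1 + r) / 8 to the contributor.
Setting this equal to 1: 1 + r = 8/2.3 = 3.4783.
So the minimum matching rate is r = 3.4783 − 1 = 2.478.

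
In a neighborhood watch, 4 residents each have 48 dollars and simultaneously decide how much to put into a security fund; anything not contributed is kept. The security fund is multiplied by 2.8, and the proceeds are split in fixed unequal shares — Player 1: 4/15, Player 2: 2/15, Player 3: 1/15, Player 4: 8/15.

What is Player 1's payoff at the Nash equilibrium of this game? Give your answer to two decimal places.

83.84 dollars

A player with share s gets back 2.8·s per unit contributed, so full contribution is dominant for anyone with s > 1/2.8 = 0.3571 and zero contribution is dominant for anyone below.
Player 4 alone (share 8/15) is above the threshold, contributing 48; the remaining 3 contribute 0. Total contributed: 48.
Player 1 keeps 48 and receives 2.8 × 48 × 4/15 = 35.84 from the security fund, for a payoff of 83.84.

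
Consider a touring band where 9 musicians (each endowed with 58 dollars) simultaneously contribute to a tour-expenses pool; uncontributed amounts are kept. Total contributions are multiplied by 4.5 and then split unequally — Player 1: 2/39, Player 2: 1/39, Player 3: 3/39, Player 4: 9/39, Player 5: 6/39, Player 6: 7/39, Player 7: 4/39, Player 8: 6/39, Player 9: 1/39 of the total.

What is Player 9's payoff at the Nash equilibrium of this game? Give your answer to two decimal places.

Each unit j contributes comes back to j as 4.5 × (j's share), so j prefers to contribute only if that share exceeds 1/4.5 = 0.2222; otherwise keeping the unit dominates.
Player 4 alone (share 9/39) is above the threshold, contributing 58; the remaining 8 contribute 0. Total contributed: 58.
Player 9 keeps 58 and receives 4.5 × 58 × 1/39 = 6.69 from the tour-expenses pool, for a payoff of 64.69.

64.69 dollars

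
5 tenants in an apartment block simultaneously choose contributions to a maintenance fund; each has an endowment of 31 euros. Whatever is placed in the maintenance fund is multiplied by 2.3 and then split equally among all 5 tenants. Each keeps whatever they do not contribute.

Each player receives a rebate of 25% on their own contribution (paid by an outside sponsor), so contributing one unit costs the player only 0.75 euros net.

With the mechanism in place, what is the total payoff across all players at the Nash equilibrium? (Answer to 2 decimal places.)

With the mechanism, a contributed unit returns (2.3/5) / 0.75 = 0.6133 per unit of net cost — still below 1 — so contributing 0 remains dominant for every player.
At the Nash equilibrium no one contributes; group total payoff = 5 × 31 = 155.

155.00 euros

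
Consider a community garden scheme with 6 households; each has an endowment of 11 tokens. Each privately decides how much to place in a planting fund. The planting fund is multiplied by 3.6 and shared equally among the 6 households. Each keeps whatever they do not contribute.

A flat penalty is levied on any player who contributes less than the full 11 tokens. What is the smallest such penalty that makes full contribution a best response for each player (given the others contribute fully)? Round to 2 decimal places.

Given the others contribute fully, the best deviation is to contribute 0 (any partial contribution still incurs the fine and gives up units whose private return 0.6000 is below 1).
Deviating from 11 to 0 saves 11 tokens but forfeits the deviator's share of the drop in the planting fund: 3.6/6 × 11 = 6.60.
So the deviation gain is 11 − 6.60 = 4.40, and the fine must be at least 4.40 tokens to wipe it out.

4.40 tokens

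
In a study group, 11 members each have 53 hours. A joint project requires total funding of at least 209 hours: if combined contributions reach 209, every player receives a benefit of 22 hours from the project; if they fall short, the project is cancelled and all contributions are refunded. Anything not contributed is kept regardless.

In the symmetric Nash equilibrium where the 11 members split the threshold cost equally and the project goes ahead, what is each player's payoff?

Equal share of the threshold: 209/11 = 19.
At this profile no one gains by cutting their contribution: any cut drops the total below 209, the project is cancelled, contributions are refunded, and the deviator ends with 53, which is less than 53 − 19 + 22 = 56. Contributing more than 19 just wastes the excess. So contributing exactly 19 is a best response.
Each player's payoff: 53 − 19 + 22 = 56.

56 hours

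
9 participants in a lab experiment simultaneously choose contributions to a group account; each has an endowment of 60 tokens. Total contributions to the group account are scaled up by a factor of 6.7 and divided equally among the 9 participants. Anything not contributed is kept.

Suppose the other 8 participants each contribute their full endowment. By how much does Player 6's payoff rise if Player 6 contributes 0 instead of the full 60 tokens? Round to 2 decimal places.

15.33 tokens

Switching from a contribution of 60 to 0 lets Player 6 keep an extra 60 tokens, but lowers the group account by 60, which costs Player 6 their own share of that drop: 6.7/9 × 60 = 44.67.
Net gain = 60 − 44.67 = 15.33. The private return per contributed unit (0.7444) is below 1, so free-riding is indeed the best response regardless of what the others do.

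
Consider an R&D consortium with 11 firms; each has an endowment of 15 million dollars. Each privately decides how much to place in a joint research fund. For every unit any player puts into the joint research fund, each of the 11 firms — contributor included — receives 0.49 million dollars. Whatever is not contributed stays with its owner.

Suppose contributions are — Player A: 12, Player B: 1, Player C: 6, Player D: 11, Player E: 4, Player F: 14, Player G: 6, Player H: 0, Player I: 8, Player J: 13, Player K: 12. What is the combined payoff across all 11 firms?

546.93 million dollars

Total contributed: 12 + 1 + 6 + 11 + 4 + 14 + 6 + 0 + 8 + 13 + 12 = 87; total kept: 11 × 15 − 87 = 78.
The joint research fund pays out 0.49 × 11 × 87 = 468.93 in aggregate.
Group total = 78 + 468.93 = 546.93.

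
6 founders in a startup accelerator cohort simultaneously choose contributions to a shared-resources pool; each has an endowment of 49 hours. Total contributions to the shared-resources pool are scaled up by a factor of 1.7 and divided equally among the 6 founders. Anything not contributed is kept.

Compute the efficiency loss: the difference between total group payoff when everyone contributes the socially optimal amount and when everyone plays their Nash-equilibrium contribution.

205.80 hours

Each contributed unit returns 1.7/6 = 0.2833 to its contributor — below 1 — so contributing 0 is dominant for every player. At the Nash equilibrium everyone keeps their 49, and the group total is 6 × 49 = 294.
Each contributed unit returns 1.700 to the group as a whole (0.2833 to each of 6 players), which exceeds 1, so the social optimum is full contribution: group total = 1.700 × 294 = 499.80.
Efficiency loss = 499.80 − 294 = 205.80.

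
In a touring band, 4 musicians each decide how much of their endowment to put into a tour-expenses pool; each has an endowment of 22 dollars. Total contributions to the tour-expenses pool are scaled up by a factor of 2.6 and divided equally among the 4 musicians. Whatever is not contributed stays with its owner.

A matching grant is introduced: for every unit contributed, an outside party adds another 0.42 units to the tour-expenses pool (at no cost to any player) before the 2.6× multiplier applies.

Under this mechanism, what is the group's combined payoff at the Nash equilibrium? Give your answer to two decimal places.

With the mechanism, a contributed unit returns 2.6 × 1.42 / 4 = 0.9230 per unit of net cost — still below 1 — so contributing 0 remains dominant for every player.
At the Nash equilibrium no one contributes; group total payoff = 4 × 22 = 88.

88.00 dollars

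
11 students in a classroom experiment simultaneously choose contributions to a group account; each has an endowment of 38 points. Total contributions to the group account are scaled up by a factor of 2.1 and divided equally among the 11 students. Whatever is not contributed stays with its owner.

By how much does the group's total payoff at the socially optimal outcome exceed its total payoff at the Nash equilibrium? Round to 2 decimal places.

459.80 points

Each contributed unit returns 2.1/11 = 0.1909 to its contributor — below 1 — so contributing 0 is dominant for every player. At the Nash equilibrium everyone keeps their 38, and the group total is 11 × 38 = 418.
Each contributed unit returns 2.100 to the group as a whole (0.1909 to each of 11 players), which exceeds 1, so the social optimum is full contribution: group total = 2.100 × 418 = 877.80.
Efficiency loss = 877.80 − 418 = 459.80.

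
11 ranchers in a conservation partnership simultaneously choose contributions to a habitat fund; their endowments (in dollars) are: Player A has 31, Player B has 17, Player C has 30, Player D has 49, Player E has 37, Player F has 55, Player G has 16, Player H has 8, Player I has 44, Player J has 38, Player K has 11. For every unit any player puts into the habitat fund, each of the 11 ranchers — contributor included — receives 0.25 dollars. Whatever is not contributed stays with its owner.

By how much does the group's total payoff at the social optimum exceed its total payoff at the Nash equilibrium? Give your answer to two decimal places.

588.00 dollars

The private return per contributed unit is 0.25 < 1 for everyone, so the Nash equilibrium is zero contribution and the group total is Σ E_j = 31 + 17 + 30 + 49 + 37 + 55 + 16 + 8 + 44 + 38 + 11 = 336.
Each contributed unit returns 2.750 to the group, so the social optimum is full contribution by everyone: group total = 2.750 × 336 = 924.00.
Efficiency loss = (2.750 − 1) × 336 = 588.00.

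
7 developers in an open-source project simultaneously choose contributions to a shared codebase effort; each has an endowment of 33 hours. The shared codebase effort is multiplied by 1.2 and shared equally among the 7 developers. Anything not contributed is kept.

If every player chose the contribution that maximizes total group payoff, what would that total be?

Each contributed unit returns 1.200 to the group as a whole (0.1714 to each of 7 players), which exceeds 1, so the social optimum is full contribution: group total = 1.200 × 231 = 277.20.

277.20 hours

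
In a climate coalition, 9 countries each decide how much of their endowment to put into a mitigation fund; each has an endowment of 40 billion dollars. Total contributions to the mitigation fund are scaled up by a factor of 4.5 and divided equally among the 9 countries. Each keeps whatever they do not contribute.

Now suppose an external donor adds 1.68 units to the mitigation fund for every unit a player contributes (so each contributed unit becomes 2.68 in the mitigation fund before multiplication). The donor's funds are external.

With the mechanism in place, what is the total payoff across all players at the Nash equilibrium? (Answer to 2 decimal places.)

4341.60 billion dollars

Under the mechanism each unit contributed yields 4.5 × 2.68 / 9 = 1.3400 back to its contributor per unit of net cost, which exceeds 1, making full contribution the dominant choice for everyone.
So the Nash equilibrium is full contribution by all 9; the group earns 4.5 × 2.68 × 360 = 4341.60.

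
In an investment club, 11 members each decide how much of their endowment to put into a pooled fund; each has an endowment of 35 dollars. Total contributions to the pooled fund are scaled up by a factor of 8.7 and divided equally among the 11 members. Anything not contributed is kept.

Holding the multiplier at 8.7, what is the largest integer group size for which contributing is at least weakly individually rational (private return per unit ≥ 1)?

8

Private return per unit is 8.7/(group size), which is ≥ 1 whenever the group size is ≤ 8.7.
The largest such integer is 8.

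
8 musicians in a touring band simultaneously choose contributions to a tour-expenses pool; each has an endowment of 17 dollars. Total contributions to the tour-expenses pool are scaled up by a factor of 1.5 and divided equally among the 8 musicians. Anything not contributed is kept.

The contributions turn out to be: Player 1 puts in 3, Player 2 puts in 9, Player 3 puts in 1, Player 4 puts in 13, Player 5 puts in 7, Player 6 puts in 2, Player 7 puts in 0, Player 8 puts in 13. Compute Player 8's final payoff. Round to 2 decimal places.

13.00 dollars

Total contributed: 3 + 9 + 1 + 13 + 7 + 2 + 0 + 13 = 48.
Each receives 1.5 × 48 / 8 = 9.00 from the tour-expenses pool.
Player 8 keeps 17 − 13 = 4, so Player 8's payoff is 4 + 9.00 = 13.00.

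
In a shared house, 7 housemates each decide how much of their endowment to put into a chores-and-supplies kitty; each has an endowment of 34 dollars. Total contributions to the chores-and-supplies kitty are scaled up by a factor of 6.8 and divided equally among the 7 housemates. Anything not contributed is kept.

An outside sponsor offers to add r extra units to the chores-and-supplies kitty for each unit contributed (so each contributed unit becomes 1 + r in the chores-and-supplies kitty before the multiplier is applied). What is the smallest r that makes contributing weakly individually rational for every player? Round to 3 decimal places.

With matching at rate r, one contributed unit becomes (1 + r) in the chores-and-supplies kitty and returns 6.8 × (1 + r) / 7 to the contributor.
Setting this equal to 1: 1 + r = 7/6.8 = 1.0294.
So the minimum matching rate is r = 1.0294 − 1 = 0.029.

0.029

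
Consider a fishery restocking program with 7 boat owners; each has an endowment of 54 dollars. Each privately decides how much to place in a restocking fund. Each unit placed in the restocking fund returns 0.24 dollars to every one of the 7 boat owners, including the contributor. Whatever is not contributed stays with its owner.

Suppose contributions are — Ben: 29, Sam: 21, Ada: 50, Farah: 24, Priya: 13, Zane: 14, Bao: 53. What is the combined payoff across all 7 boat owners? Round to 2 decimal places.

Total contributed: 29 + 21 + 50 + 24 + 13 + 14 + 53 = 204; total kept: 7 × 54 − 204 = 174.
The restocking fund pays out 0.24 × 7 × 204 = 342.72 in aggregate.
Group total = 174 + 342.72 = 516.72.

516.72 dollars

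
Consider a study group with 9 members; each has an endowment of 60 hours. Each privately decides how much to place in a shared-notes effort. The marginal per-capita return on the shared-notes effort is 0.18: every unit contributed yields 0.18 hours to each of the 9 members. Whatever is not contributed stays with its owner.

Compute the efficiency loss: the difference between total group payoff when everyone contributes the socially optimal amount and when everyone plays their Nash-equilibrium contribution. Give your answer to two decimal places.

The private return per contributed unit is 0.18 < 1, so contributing 0 is dominant for every player. At the Nash equilibrium everyone keeps their 60, and the group total is 9 × 60 = 540.
Each contributed unit returns 1.620 to the group as a whole (0.18 to each of 9 players), which exceeds 1, so the social optimum is full contribution: group total = 1.620 × 540 = 874.80.
Efficiency loss = 874.80 − 540 = 334.80.

334.80 hours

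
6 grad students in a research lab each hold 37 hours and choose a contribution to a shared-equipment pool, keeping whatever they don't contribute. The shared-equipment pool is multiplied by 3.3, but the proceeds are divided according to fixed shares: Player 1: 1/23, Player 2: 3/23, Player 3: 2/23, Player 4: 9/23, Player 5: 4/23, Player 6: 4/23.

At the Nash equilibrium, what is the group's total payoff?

307.10 hours

For player j, contributing a unit is worthwhile iff 3.3 × (j's share) ≥ 1, i.e. iff j's share is at least 0.3030.
Only Player 4 (9/23) clears that bar, contributing 37; the remaining 5 contribute 0. Total contributed: 37.
The shared-equipment pool pays out 3.3 × 37 = 122.10 in total (split across the unequal shares, but the aggregate is all that matters for the group sum).
The 5 free-riders keep 37 each, adding 185. Group total = 185 + 122.10 = 307.10.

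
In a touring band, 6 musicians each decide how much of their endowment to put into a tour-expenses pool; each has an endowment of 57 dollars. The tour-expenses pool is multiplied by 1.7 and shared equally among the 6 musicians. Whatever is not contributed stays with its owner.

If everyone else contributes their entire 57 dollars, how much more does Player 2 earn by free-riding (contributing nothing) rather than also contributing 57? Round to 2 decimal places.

40.85 dollars

Switching from a contribution of 57 to 0 lets Player 2 keep an extra 57 dollars, but lowers the tour-expenses pool by 57, which costs Player 2 their own share of that drop: 1.7/6 × 57 = 16.15.
Net gain = 57 − 16.15 = 40.85. The private return per contributed unit (0.2833) is below 1, so free-riding is indeed the best response regardless of what the others do.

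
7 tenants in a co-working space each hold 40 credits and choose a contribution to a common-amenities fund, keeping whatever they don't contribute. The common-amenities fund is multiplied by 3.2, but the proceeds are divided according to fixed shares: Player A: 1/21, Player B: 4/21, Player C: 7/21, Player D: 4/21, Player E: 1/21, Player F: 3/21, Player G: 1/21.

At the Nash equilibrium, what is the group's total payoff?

368.00 credits

Player j's private return per contributed unit is 3.2 × (j's share). Contributing is weakly dominant for j when that share is at least 1/3.2 = 0.3125, and contributing 0 is dominant otherwise.
Only Player C (7/21) clears that bar, contributing 40; the remaining 6 contribute 0. Total contributed: 40.
The common-amenities fund pays out 3.2 × 40 = 128.00 in total (split across the unequal shares, but the aggregate is all that matters for the group sum).
The 6 free-riders keep 40 each, adding 240. Group total = 240 + 128.00 = 368.00.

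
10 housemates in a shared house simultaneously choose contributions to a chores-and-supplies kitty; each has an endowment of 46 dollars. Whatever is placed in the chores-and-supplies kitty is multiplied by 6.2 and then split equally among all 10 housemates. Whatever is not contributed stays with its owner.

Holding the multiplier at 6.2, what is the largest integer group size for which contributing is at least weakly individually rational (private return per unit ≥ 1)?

6

Private return per unit is 6.2/(group size), which is ≥ 1 whenever the group size is ≤ 6.2.
The largest such integer is 6.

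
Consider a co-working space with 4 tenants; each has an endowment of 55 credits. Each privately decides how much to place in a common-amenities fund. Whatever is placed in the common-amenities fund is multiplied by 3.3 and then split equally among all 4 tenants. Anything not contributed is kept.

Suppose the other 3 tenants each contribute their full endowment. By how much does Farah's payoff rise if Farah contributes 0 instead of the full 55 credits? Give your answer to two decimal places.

9.63 credits

Switching from a contribution of 55 to 0 lets Farah keep an extra 55 credits, but lowers the common-amenities fund by 55, which costs Farah their own share of that drop: 3.3/4 × 55 = 45.37.
Net gain = 55 − 45.37 = 9.63. The private return per contributed unit (0.8250) is below 1, so free-riding is indeed the best response regardless of what the others do.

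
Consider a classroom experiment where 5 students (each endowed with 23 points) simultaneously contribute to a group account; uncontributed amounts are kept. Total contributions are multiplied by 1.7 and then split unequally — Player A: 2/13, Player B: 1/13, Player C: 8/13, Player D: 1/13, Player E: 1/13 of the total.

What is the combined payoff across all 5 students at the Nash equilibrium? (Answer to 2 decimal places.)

Player j's private return per contributed unit is 1.7 × (j's share). Contributing is weakly dominant for j when that share is at least 1/1.7 = 0.5882, and contributing 0 is dominant otherwise.
The only share above 0.5882 is Player C's 8/13, contributing 23; the remaining 4 contribute 0. Total contributed: 23.
The group account pays out 1.7 × 23 = 39.10 in total (split across the unequal shares, but the aggregate is all that matters for the group sum).
The 4 free-riders keep 23 each, adding 92. Group total = 92 + 39.10 = 131.10.

131.10 points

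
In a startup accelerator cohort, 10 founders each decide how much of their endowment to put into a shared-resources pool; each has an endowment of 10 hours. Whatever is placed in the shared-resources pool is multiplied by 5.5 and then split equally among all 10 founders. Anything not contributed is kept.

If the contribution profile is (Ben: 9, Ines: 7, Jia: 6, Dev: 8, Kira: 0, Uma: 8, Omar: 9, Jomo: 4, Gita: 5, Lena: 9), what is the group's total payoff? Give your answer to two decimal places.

392.50 hours

Total contributed: 9 + 7 + 6 + 8 + 0 + 8 + 9 + 4 + 5 + 9 = 65; total kept: 10 × 10 − 65 = 35.
The shared-resources pool pays out 5.5 × 65 = 357.50 in aggregate.
Group total = 35 + 357.50 = 392.50.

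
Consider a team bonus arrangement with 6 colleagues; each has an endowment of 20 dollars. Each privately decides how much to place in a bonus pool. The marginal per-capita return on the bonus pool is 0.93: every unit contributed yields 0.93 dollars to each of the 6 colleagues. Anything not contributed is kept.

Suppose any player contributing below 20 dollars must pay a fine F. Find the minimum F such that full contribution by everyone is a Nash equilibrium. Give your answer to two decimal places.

Given the others contribute fully, the best deviation is to contribute 0 (any partial contribution still incurs the fine and gives up units whose private return 0.93 is below 1).
Deviating from 20 to 0 saves 20 dollars but forfeits the deviator's share of the drop in the bonus pool: 0.93 × 20 = 18.60.
So the deviation gain is 20 − 18.60 = 1.40, and the fine must be at least 1.40 dollars to wipe it out.

1.40 dollars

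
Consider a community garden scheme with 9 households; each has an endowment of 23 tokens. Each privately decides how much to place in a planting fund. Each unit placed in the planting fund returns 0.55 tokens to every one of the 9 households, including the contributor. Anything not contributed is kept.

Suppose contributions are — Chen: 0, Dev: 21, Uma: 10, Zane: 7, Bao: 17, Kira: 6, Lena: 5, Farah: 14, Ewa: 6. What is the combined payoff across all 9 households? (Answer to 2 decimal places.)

546.70 tokens

Total contributed: 0 + 21 + 10 + 7 + 17 + 6 + 5 + 14 + 6 = 86; total kept: 9 × 23 − 86 = 121.
The planting fund pays out 0.55 × 9 × 86 = 425.70 in aggregate.
Group total = 121 + 425.70 = 546.70.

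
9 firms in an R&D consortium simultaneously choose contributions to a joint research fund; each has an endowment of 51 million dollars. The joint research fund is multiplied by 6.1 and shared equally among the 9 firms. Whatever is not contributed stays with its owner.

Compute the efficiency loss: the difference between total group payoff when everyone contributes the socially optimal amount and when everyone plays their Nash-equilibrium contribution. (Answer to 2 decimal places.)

Each contributed unit returns 6.1/9 = 0.6778 to its contributor — below 1 — so contributing 0 is dominant for every player. At the Nash equilibrium everyone keeps their 51, and the group total is 9 × 51 = 459.
Each contributed unit returns 6.100 to the group as a whole (0.6778 to each of 9 players), which exceeds 1, so the social optimum is full contribution: group total = 6.100 × 459 = 2799.90.
Efficiency loss = 2799.90 − 459 = 2340.90.

2340.90 million dollars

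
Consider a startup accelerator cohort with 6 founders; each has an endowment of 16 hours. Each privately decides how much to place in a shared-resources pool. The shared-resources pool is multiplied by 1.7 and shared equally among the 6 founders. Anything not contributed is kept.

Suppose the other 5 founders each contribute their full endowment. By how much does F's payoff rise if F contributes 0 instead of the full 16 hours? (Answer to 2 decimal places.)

Switching from a contribution of 16 to 0 lets F keep an extra 16 hours, but lowers the shared-resources pool by 16, which costs F their own share of that drop: 1.7/6 × 16 = 4.53.
Net gain = 16 − 4.53 = 11.47. The private return per contributed unit (0.2833) is below 1, so free-riding is indeed the best response regardless of what the others do.

11.47 hours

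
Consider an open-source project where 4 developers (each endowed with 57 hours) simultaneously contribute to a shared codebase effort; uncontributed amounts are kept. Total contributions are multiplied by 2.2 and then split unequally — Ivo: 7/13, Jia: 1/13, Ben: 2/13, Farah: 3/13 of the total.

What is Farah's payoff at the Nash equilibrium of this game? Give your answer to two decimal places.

85.94 hours

For player j, contributing a unit is worthwhile iff 2.2 × (j's share) ≥ 1, i.e. iff j's share is at least 0.4545.
Only Ivo (7/13) clears that bar, contributing 57; the remaining 3 contribute 0. Total contributed: 57.
Farah keeps 57 and receives 2.2 × 57 × 3/13 = 28.94 from the shared codebase effort, for a payoff of 85.94.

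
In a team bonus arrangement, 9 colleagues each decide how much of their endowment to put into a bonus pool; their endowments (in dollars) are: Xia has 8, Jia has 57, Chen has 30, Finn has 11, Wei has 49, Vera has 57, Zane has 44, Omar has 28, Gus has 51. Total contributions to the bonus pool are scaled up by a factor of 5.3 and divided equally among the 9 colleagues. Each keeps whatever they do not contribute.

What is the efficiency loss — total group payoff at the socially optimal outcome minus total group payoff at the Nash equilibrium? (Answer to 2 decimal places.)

1440.50 dollars

The private return per contributed unit is 5.3/9 = 0.5889 < 1 for every player regardless of endowment, so the Nash equilibrium is zero contribution and the group total is Σ E_j = 8 + 57 + 30 + 11 + 49 + 57 + 44 + 28 + 51 = 335.
Each contributed unit returns 5.300 to the group, so the social optimum is full contribution by everyone: group total = 5.300 × 335 = 1775.50.
Efficiency loss = (5.300 − 1) × 335 = 1440.50.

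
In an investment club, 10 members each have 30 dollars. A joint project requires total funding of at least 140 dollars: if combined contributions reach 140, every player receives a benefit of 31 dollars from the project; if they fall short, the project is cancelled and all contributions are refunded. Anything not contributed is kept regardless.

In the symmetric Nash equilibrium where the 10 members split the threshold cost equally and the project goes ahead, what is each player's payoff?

47 dollars

Equal share of the threshold: 140/10 = 14.
At this profile no one gains by cutting their contribution: any cut drops the total below 140, the project is cancelled, contributions are refunded, and the deviator ends with 30, which is less than 30 − 14 + 31 = 47. Contributing more than 14 just wastes the excess. So contributing exactly 14 is a best response.
Each player's payoff: 30 − 14 + 31 = 47.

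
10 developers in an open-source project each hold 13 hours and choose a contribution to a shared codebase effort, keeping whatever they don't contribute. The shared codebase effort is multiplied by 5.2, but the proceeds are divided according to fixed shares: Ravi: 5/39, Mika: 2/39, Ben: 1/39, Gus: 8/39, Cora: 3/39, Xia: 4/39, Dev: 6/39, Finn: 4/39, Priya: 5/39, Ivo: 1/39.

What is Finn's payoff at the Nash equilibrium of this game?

Each unit j contributes comes back to j as 5.2 × (j's share), so j prefers to contribute only if that share exceeds 1/5.2 = 0.1923; otherwise keeping the unit dominates.
Gus alone (share 8/39) is above the threshold, contributing 13; the remaining 9 contribute 0. Total contributed: 13.
Finn keeps 13 and receives 5.2 × 13 × 4/39 = 6.93 from the shared codebase effort, for a payoff of 19.93.

19.93 hours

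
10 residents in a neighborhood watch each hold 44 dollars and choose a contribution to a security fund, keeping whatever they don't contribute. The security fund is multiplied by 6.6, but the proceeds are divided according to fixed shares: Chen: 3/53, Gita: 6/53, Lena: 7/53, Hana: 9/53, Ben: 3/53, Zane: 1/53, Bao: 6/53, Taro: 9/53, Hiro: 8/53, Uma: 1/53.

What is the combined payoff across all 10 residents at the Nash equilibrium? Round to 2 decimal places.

A player with share s gets back 6.6·s per unit contributed, so full contribution is dominant for anyone with s > 1/6.6 = 0.1515 and zero contribution is dominant for anyone below.
The shares above 0.1515 belong to Hana and Taro, contributing 44 each; the remaining 8 contribute 0. Total contributed: 88.
The security fund pays out 6.6 × 88 = 580.80 in total (split across the unequal shares, but the aggregate is all that matters for the group sum).
The 8 free-riders keep 44 each, adding 352. Group total = 352 + 580.80 = 932.80.

932.80 dollars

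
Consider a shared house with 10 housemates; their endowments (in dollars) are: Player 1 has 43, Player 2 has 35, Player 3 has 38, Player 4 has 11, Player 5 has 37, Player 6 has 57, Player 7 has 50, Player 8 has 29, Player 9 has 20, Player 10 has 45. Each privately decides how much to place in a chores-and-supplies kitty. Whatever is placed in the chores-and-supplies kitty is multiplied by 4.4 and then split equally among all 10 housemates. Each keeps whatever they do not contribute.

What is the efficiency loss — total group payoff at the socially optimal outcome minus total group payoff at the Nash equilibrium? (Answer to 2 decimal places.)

The private return per contributed unit is 4.4/10 = 0.4400 < 1 for every player regardless of endowment, so the Nash equilibrium is zero contribution and the group total is Σ E_j = 43 + 35 + 38 + 11 + 37 + 57 + 50 + 29 + 20 + 45 = 365.
Each contributed unit returns 4.400 to the group, so the social optimum is full contribution by everyone: group total = 4.400 × 365 = 1606.00.
Efficiency loss = (4.400 − 1) × 365 = 1241.00.

1241.00 dollars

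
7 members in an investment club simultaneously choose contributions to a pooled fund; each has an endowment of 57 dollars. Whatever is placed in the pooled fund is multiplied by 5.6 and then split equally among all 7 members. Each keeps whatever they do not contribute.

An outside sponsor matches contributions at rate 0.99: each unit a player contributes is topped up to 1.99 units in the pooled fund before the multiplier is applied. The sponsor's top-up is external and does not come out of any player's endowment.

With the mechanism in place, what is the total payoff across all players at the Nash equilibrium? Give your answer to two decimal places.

4446.46 dollars

Under the mechanism each unit contributed yields 5.6 × 1.99 / 7 = 1.5920 back to its contributor per unit of net cost, which exceeds 1, making full contribution the dominant choice for everyone.
At the Nash equilibrium everyone contributes 57. Group total payoff = 5.6 × 1.99 × 399 = 4446.46.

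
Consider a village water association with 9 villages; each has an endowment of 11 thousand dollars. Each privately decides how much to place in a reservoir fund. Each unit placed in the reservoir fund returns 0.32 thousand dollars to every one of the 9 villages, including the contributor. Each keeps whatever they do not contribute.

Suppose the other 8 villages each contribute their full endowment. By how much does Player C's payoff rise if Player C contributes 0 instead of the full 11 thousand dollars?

7.48 thousand dollars

Switching from a contribution of 11 to 0 lets Player C keep an extra 11 thousand dollars, but lowers the reservoir fund by 11, which costs Player C their own share of that drop: 0.32 × 11 = 3.52.
Net gain = 11 − 3.52 = 7.48. The private return per contributed unit (0.32) is below 1, so free-riding is indeed the best response regardless of what the others do.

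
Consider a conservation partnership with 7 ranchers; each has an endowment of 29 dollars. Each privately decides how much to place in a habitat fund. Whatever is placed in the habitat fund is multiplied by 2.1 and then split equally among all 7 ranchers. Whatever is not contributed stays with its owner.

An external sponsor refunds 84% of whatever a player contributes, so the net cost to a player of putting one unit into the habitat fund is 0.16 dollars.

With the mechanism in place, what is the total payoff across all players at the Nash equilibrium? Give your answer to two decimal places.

596.82 dollars

Under the mechanism each unit contributed yields (2.1/7) / 0.16 = 1.8750 back to its contributor per unit of net cost, which exceeds 1, making full contribution the dominant choice for everyone.
At the Nash equilibrium everyone contributes 29. Group total payoff = 7 × (29 × 0.84 + 2.1 × 29) = 596.82.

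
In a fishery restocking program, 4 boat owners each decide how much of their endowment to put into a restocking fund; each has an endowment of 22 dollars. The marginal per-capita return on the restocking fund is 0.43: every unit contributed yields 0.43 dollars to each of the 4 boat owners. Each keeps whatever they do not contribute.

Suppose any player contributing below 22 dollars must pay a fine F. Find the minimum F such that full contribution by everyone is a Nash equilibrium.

Given the others contribute fully, the best deviation is to contribute 0 (any partial contribution still incurs the fine and gives up units whose private return 0.43 is below 1).
Deviating from 22 to 0 saves 22 dollars but forfeits the deviator's share of the drop in the restocking fund: 0.43 × 22 = 9.46.
So the deviation gain is 22 − 9.46 = 12.54, and the fine must be at least 12.54 dollars to wipe it out.

12.54 dollars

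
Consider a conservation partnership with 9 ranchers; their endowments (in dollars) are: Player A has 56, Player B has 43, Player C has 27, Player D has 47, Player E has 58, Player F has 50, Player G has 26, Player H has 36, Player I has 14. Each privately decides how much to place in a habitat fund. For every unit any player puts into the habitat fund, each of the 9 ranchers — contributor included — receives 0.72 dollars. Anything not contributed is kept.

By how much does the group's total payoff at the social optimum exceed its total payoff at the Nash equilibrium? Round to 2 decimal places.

1956.36 dollars

The private return per contributed unit is 0.72 < 1 for everyone, so the Nash equilibrium is zero contribution and the group total is Σ E_j = 56 + 43 + 27 + 47 + 58 + 50 + 26 + 36 + 14 = 357.
Each contributed unit returns 6.480 to the group, so the social optimum is full contribution by everyone: group total = 6.480 × 357 = 2313.36.
Efficiency loss = (6.480 − 1) × 357 = 1956.36.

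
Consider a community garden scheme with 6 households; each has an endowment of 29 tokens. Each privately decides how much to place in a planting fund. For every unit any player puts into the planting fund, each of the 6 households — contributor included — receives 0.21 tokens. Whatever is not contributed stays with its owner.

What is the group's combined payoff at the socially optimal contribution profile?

Each contributed unit returns 1.260 to the group as a whole (0.21 to each of 6 players), which exceeds 1, so the social optimum is full contribution: group total = 1.260 × 174 = 219.24.

219.24 tokens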